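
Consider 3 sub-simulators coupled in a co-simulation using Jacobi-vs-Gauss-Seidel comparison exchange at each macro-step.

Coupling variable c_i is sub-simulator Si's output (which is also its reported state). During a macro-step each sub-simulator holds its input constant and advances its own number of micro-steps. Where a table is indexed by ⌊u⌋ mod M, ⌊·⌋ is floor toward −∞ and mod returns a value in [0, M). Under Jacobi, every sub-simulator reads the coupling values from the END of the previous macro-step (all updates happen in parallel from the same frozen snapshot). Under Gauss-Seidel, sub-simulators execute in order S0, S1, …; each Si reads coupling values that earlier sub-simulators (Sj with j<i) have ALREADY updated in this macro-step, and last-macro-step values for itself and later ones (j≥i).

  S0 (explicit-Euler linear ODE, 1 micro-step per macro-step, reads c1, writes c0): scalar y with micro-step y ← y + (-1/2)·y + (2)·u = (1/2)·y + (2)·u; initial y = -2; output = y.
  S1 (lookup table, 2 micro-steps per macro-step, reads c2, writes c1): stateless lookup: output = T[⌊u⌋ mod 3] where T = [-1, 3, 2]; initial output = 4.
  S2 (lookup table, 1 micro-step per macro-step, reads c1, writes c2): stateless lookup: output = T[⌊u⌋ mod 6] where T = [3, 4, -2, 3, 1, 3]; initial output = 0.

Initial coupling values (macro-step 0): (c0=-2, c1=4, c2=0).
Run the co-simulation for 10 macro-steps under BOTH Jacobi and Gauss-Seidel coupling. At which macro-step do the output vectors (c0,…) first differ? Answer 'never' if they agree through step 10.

first divergence at macro-step: 1

[Jacobi] macro 1: S0 reads c1=4 → after 1×micro: 7; S1 reads c2=0 → after 2×micro: -1; S2 reads c1=4 → after 1×micro: 1 ⇒ (c0=7, c1=-1, c2=1)
[Jacobi] macro 2: S0 reads c1=-1 → after 1×micro: 3/2; S1 reads c2=1 → after 2×micro: 3; S2 reads c1=-1 → after 1×micro: 3 ⇒ (c0=3/2, c1=3, c2=3)
[Jacobi] macro 3: S0 reads c1=3 → after 1×micro: 27/4; S1 reads c2=3 → after 2×micro: -1; S2 reads c1=3 → after 1×micro: 3 ⇒ (c0=27/4, c1=-1, c2=3)
[Jacobi] macro 4: S0 reads c1=-1 → after 1×micro: 11/8; S1 reads c2=3 → after 2×micro: -1; S2 reads c1=-1 → after 1×micro: 3 ⇒ (c0=11/8, c1=-1, c2=3)
[Jacobi] macro 5: S0 reads c1=-1 → after 1×micro: -21/16; S1 reads c2=3 → after 2×micro: -1; S2 reads c1=-1 → after 1×micro: 3 ⇒ (c0=-21/16, c1=-1, c2=3)
[Jacobi] macro 6: S0 reads c1=-1 → after 1×micro: -85/32; S1 reads c2=3 → after 2×micro: -1; S2 reads c1=-1 → after 1×micro: 3 ⇒ (c0=-85/32, c1=-1, c2=3)
[Jacobi] macro 7: S0 reads c1=-1 → after 1×micro: -213/64; S1 reads c2=3 → after 2×micro: -1; S2 reads c1=-1 → after 1×micro: 3 ⇒ (c0=-213/64, c1=-1, c2=3)
[Jacobi] macro 8: S0 reads c1=-1 → after 1×micro: -469/128; S1 reads c2=3 → after 2×micro: -1; S2 reads c1=-1 → after 1×micro: 3 ⇒ (c0=-469/128, c1=-1, c2=3)
[Jacobi] macro 9: S0 reads c1=-1 → after 1×micro: -981/256; S1 reads c2=3 → after 2×micro: -1; S2 reads c1=-1 → after 1×micro: 3 ⇒ (c0=-981/256, c1=-1, c2=3)
[Jacobi] macro 10: S0 reads c1=-1 → after 1×micro: -2005/512; S1 reads c2=3 → after 2×micro: -1; S2 reads c1=-1 → after 1×micro: 3 ⇒ (c0=-2005/512, c1=-1, c2=3)
[Gauss-Seidel] macro 1: S0 reads c1=4 → after 1×micro: 7; S1 reads c2=0 → after 2×micro: -1; S2 reads c1=-1 → after 1×micro: 3 ⇒ (c0=7, c1=-1, c2=3)
[Gauss-Seidel] macro 2: S0 reads c1=-1 → after 1×micro: 3/2; S1 reads c2=3 → after 2×micro: -1; S2 reads c1=-1 → after 1×micro: 3 ⇒ (c0=3/2, c1=-1, c2=3)
[Gauss-Seidel] macro 3: S0 reads c1=-1 → after 1×micro: -5/4; S1 reads c2=3 → after 2×micro: -1; S2 reads c1=-1 → after 1×micro: 3 ⇒ (c0=-5/4, c1=-1, c2=3)
[Gauss-Seidel] macro 4: S0 reads c1=-1 → after 1×micro: -21/8; S1 reads c2=3 → after 2×micro: -1; S2 reads c1=-1 → after 1×micro: 3 ⇒ (c0=-21/8, c1=-1, c2=3)
[Gauss-Seidel] macro 5: S0 reads c1=-1 → after 1×micro: -53/16; S1 reads c2=3 → after 2×micro: -1; S2 reads c1=-1 → after 1×micro: 3 ⇒ (c0=-53/16, c1=-1, c2=3)
[Gauss-Seidel] macro 6: S0 reads c1=-1 → after 1×micro: -117/32; S1 reads c2=3 → after 2×micro: -1; S2 reads c1=-1 → after 1×micro: 3 ⇒ (c0=-117/32, c1=-1, c2=3)
[Gauss-Seidel] macro 7: S0 reads c1=-1 → after 1×micro: -245/64; S1 reads c2=3 → after 2×micro: -1; S2 reads c1=-1 → after 1×micro: 3 ⇒ (c0=-245/64, c1=-1, c2=3)
[Gauss-Seidel] macro 8: S0 reads c1=-1 → after 1×micro: -501/128; S1 reads c2=3 → after 2×micro: -1; S2 reads c1=-1 → after 1×micro: 3 ⇒ (c0=-501/128, c1=-1, c2=3)
[Gauss-Seidel] macro 9: S0 reads c1=-1 → after 1×micro: -1013/256; S1 reads c2=3 → after 2×micro: -1; S2 reads c1=-1 → after 1×micro: 3 ⇒ (c0=-1013/256, c1=-1, c2=3)
[Gauss-Seidel] macro 10: S0 reads c1=-1 → after 1×micro: -2037/512; S1 reads c2=3 → after 2×micro: -1; S2 reads c1=-1 → after 1×micro: 3 ⇒ (c0=-2037/512, c1=-1, c2=3)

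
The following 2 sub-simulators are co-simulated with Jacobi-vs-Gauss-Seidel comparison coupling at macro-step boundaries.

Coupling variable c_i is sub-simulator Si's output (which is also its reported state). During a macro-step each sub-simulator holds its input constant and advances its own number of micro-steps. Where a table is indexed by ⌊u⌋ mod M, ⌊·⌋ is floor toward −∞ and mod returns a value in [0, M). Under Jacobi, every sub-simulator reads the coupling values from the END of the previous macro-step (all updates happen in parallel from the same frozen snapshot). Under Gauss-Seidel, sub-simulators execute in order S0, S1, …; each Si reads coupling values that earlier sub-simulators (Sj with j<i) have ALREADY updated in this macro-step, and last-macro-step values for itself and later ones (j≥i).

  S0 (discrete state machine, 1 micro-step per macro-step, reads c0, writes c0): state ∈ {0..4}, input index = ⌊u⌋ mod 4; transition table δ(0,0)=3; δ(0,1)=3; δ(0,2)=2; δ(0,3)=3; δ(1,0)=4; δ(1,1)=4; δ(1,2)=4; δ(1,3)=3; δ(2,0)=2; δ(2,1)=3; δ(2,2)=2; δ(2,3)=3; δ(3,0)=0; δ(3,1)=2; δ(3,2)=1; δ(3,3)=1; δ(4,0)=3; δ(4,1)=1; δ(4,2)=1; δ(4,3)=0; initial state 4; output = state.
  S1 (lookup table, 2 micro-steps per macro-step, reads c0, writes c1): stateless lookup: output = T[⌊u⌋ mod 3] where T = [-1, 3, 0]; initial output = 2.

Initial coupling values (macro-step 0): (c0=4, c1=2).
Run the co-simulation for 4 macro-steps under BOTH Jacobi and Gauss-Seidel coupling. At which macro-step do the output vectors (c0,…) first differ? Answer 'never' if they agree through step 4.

[Jacobi] macro 1: S0 reads c0=4 → after 1×micro: 3; S1 reads c0=4 → after 2×micro: 3 ⇒ (c0=3, c1=3)
[Jacobi] macro 2: S0 reads c0=3 → after 1×micro: 1; S1 reads c0=3 → after 2×micro: -1 ⇒ (c0=1, c1=-1)
[Jacobi] macro 3: S0 reads c0=1 → after 1×micro: 4; S1 reads c0=1 → after 2×micro: 3 ⇒ (c0=4, c1=3)
[Jacobi] macro 4: S0 reads c0=4 → after 1×micro: 3; S1 reads c0=4 → after 2×micro: 3 ⇒ (c0=3, c1=3)
[Gauss-Seidel] macro 1: S0 reads c0=4 → after 1×micro: 3; S1 reads c0=3 → after 2×micro: -1 ⇒ (c0=3, c1=-1)
[Gauss-Seidel] macro 2: S0 reads c0=3 → after 1×micro: 1; S1 reads c0=1 → after 2×micro: 3 ⇒ (c0=1, c1=3)
[Gauss-Seidel] macro 3: S0 reads c0=1 → after 1×micro: 4; S1 reads c0=4 → after 2×micro: 3 ⇒ (c0=4, c1=3)
[Gauss-Seidel] macro 4: S0 reads c0=4 → after 1×micro: 3; S1 reads c0=3 → after 2×micro: -1 ⇒ (c0=3, c1=-1)

first divergence at macro-step: 1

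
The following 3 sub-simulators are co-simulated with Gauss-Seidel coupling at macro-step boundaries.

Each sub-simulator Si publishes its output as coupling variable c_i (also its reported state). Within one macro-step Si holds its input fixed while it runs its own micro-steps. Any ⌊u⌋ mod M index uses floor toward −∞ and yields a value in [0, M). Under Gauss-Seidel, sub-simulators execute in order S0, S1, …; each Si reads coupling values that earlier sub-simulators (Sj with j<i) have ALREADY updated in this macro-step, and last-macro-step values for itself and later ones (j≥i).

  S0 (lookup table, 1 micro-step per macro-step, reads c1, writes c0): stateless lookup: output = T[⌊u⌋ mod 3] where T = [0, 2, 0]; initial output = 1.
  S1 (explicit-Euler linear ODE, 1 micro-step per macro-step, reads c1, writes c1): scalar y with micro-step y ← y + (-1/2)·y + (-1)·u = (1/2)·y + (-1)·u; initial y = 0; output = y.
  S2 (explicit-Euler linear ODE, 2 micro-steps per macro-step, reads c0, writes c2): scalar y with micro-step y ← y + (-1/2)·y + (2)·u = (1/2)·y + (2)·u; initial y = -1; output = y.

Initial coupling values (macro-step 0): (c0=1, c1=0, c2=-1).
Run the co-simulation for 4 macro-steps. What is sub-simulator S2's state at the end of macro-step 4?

S2 state at macro-step 4 = -1/256

macro 1: S0 reads c1=0 → after 1×micro: 0; S1 reads c1=0 → after 1×micro: 0; S2 reads c0=0 → after 2×micro: -1/4 ⇒ (c0=0, c1=0, c2=-1/4)
macro 2: S0 reads c1=0 → after 1×micro: 0; S1 reads c1=0 → after 1×micro: 0; S2 reads c0=0 → after 2×micro: -1/16 ⇒ (c0=0, c1=0, c2=-1/16)
macro 3: S0 reads c1=0 → after 1×micro: 0; S1 reads c1=0 → after 1×micro: 0; S2 reads c0=0 → after 2×micro: -1/64 ⇒ (c0=0, c1=0, c2=-1/64)
macro 4: S0 reads c1=0 → after 1×micro: 0; S1 reads c1=0 → after 1×micro: 0; S2 reads c0=0 → after 2×micro: -1/256 ⇒ (c0=0, c1=0, c2=-1/256)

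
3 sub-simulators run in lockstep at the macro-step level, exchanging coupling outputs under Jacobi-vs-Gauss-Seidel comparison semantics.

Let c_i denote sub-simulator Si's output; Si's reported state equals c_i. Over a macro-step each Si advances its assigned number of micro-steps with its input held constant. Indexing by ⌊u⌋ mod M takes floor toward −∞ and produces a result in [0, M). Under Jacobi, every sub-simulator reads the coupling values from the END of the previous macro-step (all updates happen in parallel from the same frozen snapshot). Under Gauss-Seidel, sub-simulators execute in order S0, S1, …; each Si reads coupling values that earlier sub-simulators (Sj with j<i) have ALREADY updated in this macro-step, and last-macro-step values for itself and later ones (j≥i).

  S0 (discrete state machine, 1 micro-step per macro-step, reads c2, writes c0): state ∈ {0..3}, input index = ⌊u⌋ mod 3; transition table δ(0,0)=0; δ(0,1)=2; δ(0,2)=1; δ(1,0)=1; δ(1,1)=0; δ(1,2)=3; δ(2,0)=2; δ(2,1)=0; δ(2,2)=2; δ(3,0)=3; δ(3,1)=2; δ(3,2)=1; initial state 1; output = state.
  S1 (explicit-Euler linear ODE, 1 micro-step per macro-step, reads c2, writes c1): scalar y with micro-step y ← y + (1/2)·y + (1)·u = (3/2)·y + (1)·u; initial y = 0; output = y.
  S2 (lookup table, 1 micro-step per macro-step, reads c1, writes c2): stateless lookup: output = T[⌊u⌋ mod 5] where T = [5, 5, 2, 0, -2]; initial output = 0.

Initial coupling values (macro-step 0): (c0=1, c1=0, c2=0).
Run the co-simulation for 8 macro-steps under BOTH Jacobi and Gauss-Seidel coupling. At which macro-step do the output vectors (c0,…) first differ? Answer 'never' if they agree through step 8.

[Jacobi] macro 1: S0 reads c2=0 → after 1×micro: 1; S1 reads c2=0 → after 1×micro: 0; S2 reads c1=0 → after 1×micro: 5 ⇒ (c0=1, c1=0, c2=5)
[Jacobi] macro 2: S0 reads c2=5 → after 1×micro: 3; S1 reads c2=5 → after 1×micro: 5; S2 reads c1=0 → after 1×micro: 5 ⇒ (c0=3, c1=5, c2=5)
[Jacobi] macro 3: S0 reads c2=5 → after 1×micro: 1; S1 reads c2=5 → after 1×micro: 25/2; S2 reads c1=5 → after 1×micro: 5 ⇒ (c0=1, c1=25/2, c2=5)
[Jacobi] macro 4: S0 reads c2=5 → after 1×micro: 3; S1 reads c2=5 → after 1×micro: 95/4; S2 reads c1=25/2 → after 1×micro: 2 ⇒ (c0=3, c1=95/4, c2=2)
[Jacobi] macro 5: S0 reads c2=2 → after 1×micro: 1; S1 reads c2=2 → after 1×micro: 301/8; S2 reads c1=95/4 → after 1×micro: 0 ⇒ (c0=1, c1=301/8, c2=0)
[Jacobi] macro 6: S0 reads c2=0 → after 1×micro: 1; S1 reads c2=0 → after 1×micro: 903/16; S2 reads c1=301/8 → after 1×micro: 2 ⇒ (c0=1, c1=903/16, c2=2)
[Jacobi] macro 7: S0 reads c2=2 → after 1×micro: 3; S1 reads c2=2 → after 1×micro: 2773/32; S2 reads c1=903/16 → after 1×micro: 5 ⇒ (c0=3, c1=2773/32, c2=5)
[Jacobi] macro 8: S0 reads c2=5 → after 1×micro: 1; S1 reads c2=5 → after 1×micro: 8639/64; S2 reads c1=2773/32 → after 1×micro: 5 ⇒ (c0=1, c1=8639/64, c2=5)
[Gauss-Seidel] macro 1: S0 reads c2=0 → after 1×micro: 1; S1 reads c2=0 → after 1×micro: 0; S2 reads c1=0 → after 1×micro: 5 ⇒ (c0=1, c1=0, c2=5)
[Gauss-Seidel] macro 2: S0 reads c2=5 → after 1×micro: 3; S1 reads c2=5 → after 1×micro: 5; S2 reads c1=5 → after 1×micro: 5 ⇒ (c0=3, c1=5, c2=5)
[Gauss-Seidel] macro 3: S0 reads c2=5 → after 1×micro: 1; S1 reads c2=5 → after 1×micro: 25/2; S2 reads c1=25/2 → after 1×micro: 2 ⇒ (c0=1, c1=25/2, c2=2)
[Gauss-Seidel] macro 4: S0 reads c2=2 → after 1×micro: 3; S1 reads c2=2 → after 1×micro: 83/4; S2 reads c1=83/4 → after 1×micro: 5 ⇒ (c0=3, c1=83/4, c2=5)
[Gauss-Seidel] macro 5: S0 reads c2=5 → after 1×micro: 1; S1 reads c2=5 → after 1×micro: 289/8; S2 reads c1=289/8 → after 1×micro: 5 ⇒ (c0=1, c1=289/8, c2=5)
[Gauss-Seidel] macro 6: S0 reads c2=5 → after 1×micro: 3; S1 reads c2=5 → after 1×micro: 947/16; S2 reads c1=947/16 → after 1×micro: -2 ⇒ (c0=3, c1=947/16, c2=-2)
[Gauss-Seidel] macro 7: S0 reads c2=-2 → after 1×micro: 2; S1 reads c2=-2 → after 1×micro: 2777/32; S2 reads c1=2777/32 → after 1×micro: 5 ⇒ (c0=2, c1=2777/32, c2=5)
[Gauss-Seidel] macro 8: S0 reads c2=5 → after 1×micro: 2; S1 reads c2=5 → after 1×micro: 8651/64; S2 reads c1=8651/64 → after 1×micro: 5 ⇒ (c0=2, c1=8651/64, c2=5)

first divergence at macro-step: 3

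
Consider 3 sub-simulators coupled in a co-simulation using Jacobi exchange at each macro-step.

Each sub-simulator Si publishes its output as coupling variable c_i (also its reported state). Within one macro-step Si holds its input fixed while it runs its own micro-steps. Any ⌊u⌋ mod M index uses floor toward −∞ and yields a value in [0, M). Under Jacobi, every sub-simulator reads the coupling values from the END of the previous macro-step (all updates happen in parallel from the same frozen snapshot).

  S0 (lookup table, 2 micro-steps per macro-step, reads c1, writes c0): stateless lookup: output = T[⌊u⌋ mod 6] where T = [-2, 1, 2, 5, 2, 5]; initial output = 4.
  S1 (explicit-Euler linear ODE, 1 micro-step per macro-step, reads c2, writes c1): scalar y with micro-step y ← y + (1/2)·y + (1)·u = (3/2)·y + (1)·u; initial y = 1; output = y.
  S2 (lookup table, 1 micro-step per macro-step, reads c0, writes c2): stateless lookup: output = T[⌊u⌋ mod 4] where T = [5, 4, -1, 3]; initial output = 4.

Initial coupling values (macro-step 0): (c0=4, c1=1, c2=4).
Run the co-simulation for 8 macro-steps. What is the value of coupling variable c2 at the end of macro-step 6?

c2 at macro-step 6 = 4

macro 1: S0 reads c1=1 → after 2×micro: 1; S1 reads c2=4 → after 1×micro: 11/2; S2 reads c0=4 → after 1×micro: 5 ⇒ (c0=1, c1=11/2, c2=5)
macro 2: S0 reads c1=11/2 → after 2×micro: 5; S1 reads c2=5 → after 1×micro: 53/4; S2 reads c0=1 → after 1×micro: 4 ⇒ (c0=5, c1=53/4, c2=4)
macro 3: S0 reads c1=53/4 → after 2×micro: 1; S1 reads c2=4 → after 1×micro: 191/8; S2 reads c0=5 → after 1×micro: 4 ⇒ (c0=1, c1=191/8, c2=4)
macro 4: S0 reads c1=191/8 → after 2×micro: 5; S1 reads c2=4 → after 1×micro: 637/16; S2 reads c0=1 → after 1×micro: 4 ⇒ (c0=5, c1=637/16, c2=4)
macro 5: S0 reads c1=637/16 → after 2×micro: 5; S1 reads c2=4 → after 1×micro: 2039/32; S2 reads c0=5 → after 1×micro: 4 ⇒ (c0=5, c1=2039/32, c2=4)
macro 6: S0 reads c1=2039/32 → after 2×micro: 5; S1 reads c2=4 → after 1×micro: 6373/64; S2 reads c0=5 → after 1×micro: 4 ⇒ (c0=5, c1=6373/64, c2=4)
macro 7: S0 reads c1=6373/64 → after 2×micro: 5; S1 reads c2=4 → after 1×micro: 19631/128; S2 reads c0=5 → after 1×micro: 4 ⇒ (c0=5, c1=19631/128, c2=4)
macro 8: S0 reads c1=19631/128 → after 2×micro: 5; S1 reads c2=4 → after 1×micro: 59917/256; S2 reads c0=5 → after 1×micro: 4 ⇒ (c0=5, c1=59917/256, c2=4)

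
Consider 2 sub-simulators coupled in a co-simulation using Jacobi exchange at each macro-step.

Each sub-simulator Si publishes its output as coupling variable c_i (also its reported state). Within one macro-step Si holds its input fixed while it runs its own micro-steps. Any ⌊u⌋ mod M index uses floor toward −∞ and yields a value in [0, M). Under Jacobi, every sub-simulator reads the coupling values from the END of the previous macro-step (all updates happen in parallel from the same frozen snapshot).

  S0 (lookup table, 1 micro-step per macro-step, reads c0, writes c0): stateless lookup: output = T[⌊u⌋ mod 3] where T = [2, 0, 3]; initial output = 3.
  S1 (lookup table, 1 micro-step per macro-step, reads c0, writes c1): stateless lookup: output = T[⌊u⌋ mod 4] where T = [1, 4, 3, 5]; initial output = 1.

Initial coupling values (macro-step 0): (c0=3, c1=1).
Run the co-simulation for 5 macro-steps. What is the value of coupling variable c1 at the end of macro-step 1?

c1 at macro-step 1 = 5

macro 1: S0 reads c0=3 → after 1×micro: 2; S1 reads c0=3 → after 1×micro: 5 ⇒ (c0=2, c1=5)
macro 2: S0 reads c0=2 → after 1×micro: 3; S1 reads c0=2 → after 1×micro: 3 ⇒ (c0=3, c1=3)
macro 3: S0 reads c0=3 → after 1×micro: 2; S1 reads c0=3 → after 1×micro: 5 ⇒ (c0=2, c1=5)
macro 4: S0 reads c0=2 → after 1×micro: 3; S1 reads c0=2 → after 1×micro: 3 ⇒ (c0=3, c1=3)
macro 5: S0 reads c0=3 → after 1×micro: 2; S1 reads c0=3 → after 1×micro: 5 ⇒ (c0=2, c1=5)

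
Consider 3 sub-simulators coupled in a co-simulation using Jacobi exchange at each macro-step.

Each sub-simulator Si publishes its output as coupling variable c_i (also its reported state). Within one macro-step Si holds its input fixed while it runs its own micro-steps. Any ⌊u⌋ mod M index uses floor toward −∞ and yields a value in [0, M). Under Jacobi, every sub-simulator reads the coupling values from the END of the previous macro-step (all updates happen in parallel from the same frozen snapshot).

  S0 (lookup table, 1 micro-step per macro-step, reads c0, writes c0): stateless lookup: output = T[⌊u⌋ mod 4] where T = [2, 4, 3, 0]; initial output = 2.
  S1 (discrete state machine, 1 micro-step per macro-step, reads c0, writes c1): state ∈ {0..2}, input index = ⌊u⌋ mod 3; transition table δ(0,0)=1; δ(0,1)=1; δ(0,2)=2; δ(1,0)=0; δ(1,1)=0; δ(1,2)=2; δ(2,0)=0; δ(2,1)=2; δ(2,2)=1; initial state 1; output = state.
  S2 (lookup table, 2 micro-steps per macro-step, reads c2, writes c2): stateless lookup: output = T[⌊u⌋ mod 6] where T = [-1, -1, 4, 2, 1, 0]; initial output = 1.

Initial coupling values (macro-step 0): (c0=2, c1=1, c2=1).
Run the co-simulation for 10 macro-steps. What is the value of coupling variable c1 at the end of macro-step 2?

c1 at macro-step 2 = 0

macro 1: S0 reads c0=2 → after 1×micro: 3; S1 reads c0=2 → after 1×micro: 2; S2 reads c2=1 → after 2×micro: -1 ⇒ (c0=3, c1=2, c2=-1)
macro 2: S0 reads c0=3 → after 1×micro: 0; S1 reads c0=3 → after 1×micro: 0; S2 reads c2=-1 → after 2×micro: 0 ⇒ (c0=0, c1=0, c2=0)
macro 3: S0 reads c0=0 → after 1×micro: 2; S1 reads c0=0 → after 1×micro: 1; S2 reads c2=0 → after 2×micro: -1 ⇒ (c0=2, c1=1, c2=-1)
macro 4: S0 reads c0=2 → after 1×micro: 3; S1 reads c0=2 → after 1×micro: 2; S2 reads c2=-1 → after 2×micro: 0 ⇒ (c0=3, c1=2, c2=0)
macro 5: S0 reads c0=3 → after 1×micro: 0; S1 reads c0=3 → after 1×micro: 0; S2 reads c2=0 → after 2×micro: -1 ⇒ (c0=0, c1=0, c2=-1)
macro 6: S0 reads c0=0 → after 1×micro: 2; S1 reads c0=0 → after 1×micro: 1; S2 reads c2=-1 → after 2×micro: 0 ⇒ (c0=2, c1=1, c2=0)
macro 7: S0 reads c0=2 → after 1×micro: 3; S1 reads c0=2 → after 1×micro: 2; S2 reads c2=0 → after 2×micro: -1 ⇒ (c0=3, c1=2, c2=-1)
macro 8: S0 reads c0=3 → after 1×micro: 0; S1 reads c0=3 → after 1×micro: 0; S2 reads c2=-1 → after 2×micro: 0 ⇒ (c0=0, c1=0, c2=0)
macro 9: S0 reads c0=0 → after 1×micro: 2; S1 reads c0=0 → after 1×micro: 1; S2 reads c2=0 → after 2×micro: -1 ⇒ (c0=2, c1=1, c2=-1)
macro 10: S0 reads c0=2 → after 1×micro: 3; S1 reads c0=2 → after 1×micro: 2; S2 reads c2=-1 → after 2×micro: 0 ⇒ (c0=3, c1=2, c2=0)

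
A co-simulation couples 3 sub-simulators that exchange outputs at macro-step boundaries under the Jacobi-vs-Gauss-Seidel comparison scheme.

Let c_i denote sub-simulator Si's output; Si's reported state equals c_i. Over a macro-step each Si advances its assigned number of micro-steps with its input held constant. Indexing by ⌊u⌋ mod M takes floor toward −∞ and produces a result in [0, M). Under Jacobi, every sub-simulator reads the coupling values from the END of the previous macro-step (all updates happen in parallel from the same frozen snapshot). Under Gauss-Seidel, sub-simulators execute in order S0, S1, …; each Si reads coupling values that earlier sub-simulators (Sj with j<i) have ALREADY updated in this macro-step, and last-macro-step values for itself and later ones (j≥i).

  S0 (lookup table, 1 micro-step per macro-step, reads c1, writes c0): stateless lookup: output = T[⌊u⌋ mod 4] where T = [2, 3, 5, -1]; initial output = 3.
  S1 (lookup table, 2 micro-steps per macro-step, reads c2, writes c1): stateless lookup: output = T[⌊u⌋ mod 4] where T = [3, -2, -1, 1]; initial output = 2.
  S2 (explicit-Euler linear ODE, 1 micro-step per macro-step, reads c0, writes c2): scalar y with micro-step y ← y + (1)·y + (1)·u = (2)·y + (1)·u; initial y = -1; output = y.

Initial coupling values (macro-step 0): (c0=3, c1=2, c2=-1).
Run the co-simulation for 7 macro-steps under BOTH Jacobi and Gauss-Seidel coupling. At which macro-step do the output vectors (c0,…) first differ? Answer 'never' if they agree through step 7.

[Jacobi] macro 1: S0 reads c1=2 → after 1×micro: 5; S1 reads c2=-1 → after 2×micro: 1; S2 reads c0=3 → after 1×micro: 1 ⇒ (c0=5, c1=1, c2=1)
[Jacobi] macro 2: S0 reads c1=1 → after 1×micro: 3; S1 reads c2=1 → after 2×micro: -2; S2 reads c0=5 → after 1×micro: 7 ⇒ (c0=3, c1=-2, c2=7)
[Jacobi] macro 3: S0 reads c1=-2 → after 1×micro: 5; S1 reads c2=7 → after 2×micro: 1; S2 reads c0=3 → after 1×micro: 17 ⇒ (c0=5, c1=1, c2=17)
[Jacobi] macro 4: S0 reads c1=1 → after 1×micro: 3; S1 reads c2=17 → after 2×micro: -2; S2 reads c0=5 → after 1×micro: 39 ⇒ (c0=3, c1=-2, c2=39)
[Jacobi] macro 5: S0 reads c1=-2 → after 1×micro: 5; S1 reads c2=39 → after 2×micro: 1; S2 reads c0=3 → after 1×micro: 81 ⇒ (c0=5, c1=1, c2=81)
[Jacobi] macro 6: S0 reads c1=1 → after 1×micro: 3; S1 reads c2=81 → after 2×micro: -2; S2 reads c0=5 → after 1×micro: 167 ⇒ (c0=3, c1=-2, c2=167)
[Jacobi] macro 7: S0 reads c1=-2 → after 1×micro: 5; S1 reads c2=167 → after 2×micro: 1; S2 reads c0=3 → after 1×micro: 337 ⇒ (c0=5, c1=1, c2=337)
[Gauss-Seidel] macro 1: S0 reads c1=2 → after 1×micro: 5; S1 reads c2=-1 → after 2×micro: 1; S2 reads c0=5 → after 1×micro: 3 ⇒ (c0=5, c1=1, c2=3)
[Gauss-Seidel] macro 2: S0 reads c1=1 → after 1×micro: 3; S1 reads c2=3 → after 2×micro: 1; S2 reads c0=3 → after 1×micro: 9 ⇒ (c0=3, c1=1, c2=9)
[Gauss-Seidel] macro 3: S0 reads c1=1 → after 1×micro: 3; S1 reads c2=9 → after 2×micro: -2; S2 reads c0=3 → after 1×micro: 21 ⇒ (c0=3, c1=-2, c2=21)
[Gauss-Seidel] macro 4: S0 reads c1=-2 → after 1×micro: 5; S1 reads c2=21 → after 2×micro: -2; S2 reads c0=5 → after 1×micro: 47 ⇒ (c0=5, c1=-2, c2=47)
[Gauss-Seidel] macro 5: S0 reads c1=-2 → after 1×micro: 5; S1 reads c2=47 → after 2×micro: 1; S2 reads c0=5 → after 1×micro: 99 ⇒ (c0=5, c1=1, c2=99)
[Gauss-Seidel] macro 6: S0 reads c1=1 → after 1×micro: 3; S1 reads c2=99 → after 2×micro: 1; S2 reads c0=3 → after 1×micro: 201 ⇒ (c0=3, c1=1, c2=201)
[Gauss-Seidel] macro 7: S0 reads c1=1 → after 1×micro: 3; S1 reads c2=201 → after 2×micro: -2; S2 reads c0=3 → after 1×micro: 405 ⇒ (c0=3, c1=-2, c2=405)

first divergence at macro-step: 1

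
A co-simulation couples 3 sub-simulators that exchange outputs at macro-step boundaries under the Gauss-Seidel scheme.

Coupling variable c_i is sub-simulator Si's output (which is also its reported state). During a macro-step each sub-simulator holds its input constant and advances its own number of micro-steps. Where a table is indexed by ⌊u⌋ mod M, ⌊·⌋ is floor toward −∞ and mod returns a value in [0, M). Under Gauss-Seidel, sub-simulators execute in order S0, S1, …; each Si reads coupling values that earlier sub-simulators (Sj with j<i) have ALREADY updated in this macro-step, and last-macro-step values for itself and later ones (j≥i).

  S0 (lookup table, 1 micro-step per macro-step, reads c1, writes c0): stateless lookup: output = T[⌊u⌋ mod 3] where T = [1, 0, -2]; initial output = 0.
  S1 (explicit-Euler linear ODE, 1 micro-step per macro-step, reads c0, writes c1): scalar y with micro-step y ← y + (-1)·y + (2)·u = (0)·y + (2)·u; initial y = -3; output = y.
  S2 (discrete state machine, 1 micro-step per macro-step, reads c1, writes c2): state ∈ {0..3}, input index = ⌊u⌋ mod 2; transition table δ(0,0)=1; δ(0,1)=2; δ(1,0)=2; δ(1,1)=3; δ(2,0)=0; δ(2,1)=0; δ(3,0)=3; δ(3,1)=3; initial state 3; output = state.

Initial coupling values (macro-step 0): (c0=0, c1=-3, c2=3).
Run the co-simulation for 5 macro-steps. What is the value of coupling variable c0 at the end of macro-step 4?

macro 1: S0 reads c1=-3 → after 1×micro: 1; S1 reads c0=1 → after 1×micro: 2; S2 reads c1=2 → after 1×micro: 3 ⇒ (c0=1, c1=2, c2=3)
macro 2: S0 reads c1=2 → after 1×micro: -2; S1 reads c0=-2 → after 1×micro: -4; S2 reads c1=-4 → after 1×micro: 3 ⇒ (c0=-2, c1=-4, c2=3)
macro 3: S0 reads c1=-4 → after 1×micro: -2; S1 reads c0=-2 → after 1×micro: -4; S2 reads c1=-4 → after 1×micro: 3 ⇒ (c0=-2, c1=-4, c2=3)
macro 4: S0 reads c1=-4 → after 1×micro: -2; S1 reads c0=-2 → after 1×micro: -4; S2 reads c1=-4 → after 1×micro: 3 ⇒ (c0=-2, c1=-4, c2=3)
macro 5: S0 reads c1=-4 → after 1×micro: -2; S1 reads c0=-2 → after 1×micro: -4; S2 reads c1=-4 → after 1×micro: 3 ⇒ (c0=-2, c1=-4, c2=3)

c0 at macro-step 4 = -2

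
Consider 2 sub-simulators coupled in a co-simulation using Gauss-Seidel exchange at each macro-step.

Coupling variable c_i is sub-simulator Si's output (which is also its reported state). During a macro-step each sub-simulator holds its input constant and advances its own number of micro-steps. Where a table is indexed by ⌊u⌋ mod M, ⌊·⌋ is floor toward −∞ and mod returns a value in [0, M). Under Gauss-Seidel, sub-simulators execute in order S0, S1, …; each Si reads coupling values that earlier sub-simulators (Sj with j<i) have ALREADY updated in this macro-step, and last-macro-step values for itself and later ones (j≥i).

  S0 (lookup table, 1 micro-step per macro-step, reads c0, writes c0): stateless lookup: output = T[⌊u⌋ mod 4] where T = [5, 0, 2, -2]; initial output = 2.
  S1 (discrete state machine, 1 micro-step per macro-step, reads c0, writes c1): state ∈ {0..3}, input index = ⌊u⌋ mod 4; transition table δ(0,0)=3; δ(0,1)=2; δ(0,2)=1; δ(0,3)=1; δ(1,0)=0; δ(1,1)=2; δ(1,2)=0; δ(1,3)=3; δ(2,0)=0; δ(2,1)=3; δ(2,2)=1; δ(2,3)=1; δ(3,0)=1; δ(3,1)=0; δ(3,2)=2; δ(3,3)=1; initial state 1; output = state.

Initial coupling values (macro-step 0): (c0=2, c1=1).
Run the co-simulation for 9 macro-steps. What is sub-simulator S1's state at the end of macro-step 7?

macro 1: S0 reads c0=2 → after 1×micro: 2; S1 reads c0=2 → after 1×micro: 0 ⇒ (c0=2, c1=0)
macro 2: S0 reads c0=2 → after 1×micro: 2; S1 reads c0=2 → after 1×micro: 1 ⇒ (c0=2, c1=1)
macro 3: S0 reads c0=2 → after 1×micro: 2; S1 reads c0=2 → after 1×micro: 0 ⇒ (c0=2, c1=0)
macro 4: S0 reads c0=2 → after 1×micro: 2; S1 reads c0=2 → after 1×micro: 1 ⇒ (c0=2, c1=1)
macro 5: S0 reads c0=2 → after 1×micro: 2; S1 reads c0=2 → after 1×micro: 0 ⇒ (c0=2, c1=0)
macro 6: S0 reads c0=2 → after 1×micro: 2; S1 reads c0=2 → after 1×micro: 1 ⇒ (c0=2, c1=1)
macro 7: S0 reads c0=2 → after 1×micro: 2; S1 reads c0=2 → after 1×micro: 0 ⇒ (c0=2, c1=0)
macro 8: S0 reads c0=2 → after 1×micro: 2; S1 reads c0=2 → after 1×micro: 1 ⇒ (c0=2, c1=1)
macro 9: S0 reads c0=2 → after 1×micro: 2; S1 reads c0=2 → after 1×micro: 0 ⇒ (c0=2, c1=0)

S1 state at macro-step 7 = 0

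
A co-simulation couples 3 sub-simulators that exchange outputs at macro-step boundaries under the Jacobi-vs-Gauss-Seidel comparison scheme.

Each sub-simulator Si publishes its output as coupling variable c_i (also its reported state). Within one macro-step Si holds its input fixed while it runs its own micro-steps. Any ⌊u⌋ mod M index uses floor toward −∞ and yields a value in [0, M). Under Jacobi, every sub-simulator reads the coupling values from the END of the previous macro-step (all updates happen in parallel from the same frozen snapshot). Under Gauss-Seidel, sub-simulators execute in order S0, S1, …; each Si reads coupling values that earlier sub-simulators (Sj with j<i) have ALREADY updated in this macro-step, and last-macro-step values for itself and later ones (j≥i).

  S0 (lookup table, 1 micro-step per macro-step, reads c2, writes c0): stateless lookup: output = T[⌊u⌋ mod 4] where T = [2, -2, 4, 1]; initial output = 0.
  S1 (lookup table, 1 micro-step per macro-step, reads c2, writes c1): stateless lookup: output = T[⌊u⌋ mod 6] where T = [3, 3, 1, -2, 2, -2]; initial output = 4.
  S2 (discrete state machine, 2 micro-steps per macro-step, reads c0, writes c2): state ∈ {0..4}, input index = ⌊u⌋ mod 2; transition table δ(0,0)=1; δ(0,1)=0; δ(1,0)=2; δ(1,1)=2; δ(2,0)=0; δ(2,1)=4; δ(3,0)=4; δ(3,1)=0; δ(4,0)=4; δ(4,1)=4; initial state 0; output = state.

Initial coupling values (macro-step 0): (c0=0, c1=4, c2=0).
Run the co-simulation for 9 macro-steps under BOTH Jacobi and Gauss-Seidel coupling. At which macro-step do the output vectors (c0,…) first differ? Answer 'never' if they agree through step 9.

first divergence at macro-step: never

[Jacobi] macro 1: S0 reads c2=0 → after 1×micro: 2; S1 reads c2=0 → after 1×micro: 3; S2 reads c0=0 → after 2×micro: 2 ⇒ (c0=2, c1=3, c2=2)
[Jacobi] macro 2: S0 reads c2=2 → after 1×micro: 4; S1 reads c2=2 → after 1×micro: 1; S2 reads c0=2 → after 2×micro: 1 ⇒ (c0=4, c1=1, c2=1)
[Jacobi] macro 3: S0 reads c2=1 → after 1×micro: -2; S1 reads c2=1 → after 1×micro: 3; S2 reads c0=4 → after 2×micro: 0 ⇒ (c0=-2, c1=3, c2=0)
[Jacobi] macro 4: S0 reads c2=0 → after 1×micro: 2; S1 reads c2=0 → after 1×micro: 3; S2 reads c0=-2 → after 2×micro: 2 ⇒ (c0=2, c1=3, c2=2)
[Jacobi] macro 5: S0 reads c2=2 → after 1×micro: 4; S1 reads c2=2 → after 1×micro: 1; S2 reads c0=2 → after 2×micro: 1 ⇒ (c0=4, c1=1, c2=1)
[Jacobi] macro 6: S0 reads c2=1 → after 1×micro: -2; S1 reads c2=1 → after 1×micro: 3; S2 reads c0=4 → after 2×micro: 0 ⇒ (c0=-2, c1=3, c2=0)
[Jacobi] macro 7: S0 reads c2=0 → after 1×micro: 2; S1 reads c2=0 → after 1×micro: 3; S2 reads c0=-2 → after 2×micro: 2 ⇒ (c0=2, c1=3, c2=2)
[Jacobi] macro 8: S0 reads c2=2 → after 1×micro: 4; S1 reads c2=2 → after 1×micro: 1; S2 reads c0=2 → after 2×micro: 1 ⇒ (c0=4, c1=1, c2=1)
[Jacobi] macro 9: S0 reads c2=1 → after 1×micro: -2; S1 reads c2=1 → after 1×micro: 3; S2 reads c0=4 → after 2×micro: 0 ⇒ (c0=-2, c1=3, c2=0)
[Gauss-Seidel] macro 1: S0 reads c2=0 → after 1×micro: 2; S1 reads c2=0 → after 1×micro: 3; S2 reads c0=2 → after 2×micro: 2 ⇒ (c0=2, c1=3, c2=2)
[Gauss-Seidel] macro 2: S0 reads c2=2 → after 1×micro: 4; S1 reads c2=2 → after 1×micro: 1; S2 reads c0=4 → after 2×micro: 1 ⇒ (c0=4, c1=1, c2=1)
[Gauss-Seidel] macro 3: S0 reads c2=1 → after 1×micro: -2; S1 reads c2=1 → after 1×micro: 3; S2 reads c0=-2 → after 2×micro: 0 ⇒ (c0=-2, c1=3, c2=0)
[Gauss-Seidel] macro 4: S0 reads c2=0 → after 1×micro: 2; S1 reads c2=0 → after 1×micro: 3; S2 reads c0=2 → after 2×micro: 2 ⇒ (c0=2, c1=3, c2=2)
[Gauss-Seidel] macro 5: S0 reads c2=2 → after 1×micro: 4; S1 reads c2=2 → after 1×micro: 1; S2 reads c0=4 → after 2×micro: 1 ⇒ (c0=4, c1=1, c2=1)
[Gauss-Seidel] macro 6: S0 reads c2=1 → after 1×micro: -2; S1 reads c2=1 → after 1×micro: 3; S2 reads c0=-2 → after 2×micro: 0 ⇒ (c0=-2, c1=3, c2=0)
[Gauss-Seidel] macro 7: S0 reads c2=0 → after 1×micro: 2; S1 reads c2=0 → after 1×micro: 3; S2 reads c0=2 → after 2×micro: 2 ⇒ (c0=2, c1=3, c2=2)
[Gauss-Seidel] macro 8: S0 reads c2=2 → after 1×micro: 4; S1 reads c2=2 → after 1×micro: 1; S2 reads c0=4 → after 2×micro: 1 ⇒ (c0=4, c1=1, c2=1)
[Gauss-Seidel] macro 9: S0 reads c2=1 → after 1×micro: -2; S1 reads c2=1 → after 1×micro: 3; S2 reads c0=-2 → after 2×micro: 0 ⇒ (c0=-2, c1=3, c2=0)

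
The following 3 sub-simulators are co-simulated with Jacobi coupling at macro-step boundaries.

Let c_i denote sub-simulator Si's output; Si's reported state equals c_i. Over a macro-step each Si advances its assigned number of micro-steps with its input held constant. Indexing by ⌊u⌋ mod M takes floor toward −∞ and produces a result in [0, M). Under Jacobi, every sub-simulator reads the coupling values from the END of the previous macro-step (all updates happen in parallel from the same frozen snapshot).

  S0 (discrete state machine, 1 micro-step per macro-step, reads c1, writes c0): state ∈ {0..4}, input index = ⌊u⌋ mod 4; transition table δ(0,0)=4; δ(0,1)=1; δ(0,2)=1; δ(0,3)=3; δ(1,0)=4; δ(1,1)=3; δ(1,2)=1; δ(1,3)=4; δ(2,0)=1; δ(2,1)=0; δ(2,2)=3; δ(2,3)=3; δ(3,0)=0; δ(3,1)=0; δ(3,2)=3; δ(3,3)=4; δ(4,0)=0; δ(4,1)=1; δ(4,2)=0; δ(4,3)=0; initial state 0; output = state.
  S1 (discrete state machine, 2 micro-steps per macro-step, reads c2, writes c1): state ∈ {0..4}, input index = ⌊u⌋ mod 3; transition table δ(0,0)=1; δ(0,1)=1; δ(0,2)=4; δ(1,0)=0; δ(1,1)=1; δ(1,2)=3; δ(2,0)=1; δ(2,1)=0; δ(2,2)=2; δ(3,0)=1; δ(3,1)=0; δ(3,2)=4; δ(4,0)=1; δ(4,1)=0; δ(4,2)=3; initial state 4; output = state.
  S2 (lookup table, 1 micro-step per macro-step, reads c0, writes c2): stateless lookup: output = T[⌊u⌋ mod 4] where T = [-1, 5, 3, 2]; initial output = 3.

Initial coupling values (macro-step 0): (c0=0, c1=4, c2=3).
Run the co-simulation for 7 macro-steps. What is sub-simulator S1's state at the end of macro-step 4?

macro 1: S0 reads c1=4 → after 1×micro: 4; S1 reads c2=3 → after 2×micro: 0; S2 reads c0=0 → after 1×micro: -1 ⇒ (c0=4, c1=0, c2=-1)
macro 2: S0 reads c1=0 → after 1×micro: 0; S1 reads c2=-1 → after 2×micro: 3; S2 reads c0=4 → after 1×micro: -1 ⇒ (c0=0, c1=3, c2=-1)
macro 3: S0 reads c1=3 → after 1×micro: 3; S1 reads c2=-1 → after 2×micro: 3; S2 reads c0=0 → after 1×micro: -1 ⇒ (c0=3, c1=3, c2=-1)
macro 4: S0 reads c1=3 → after 1×micro: 4; S1 reads c2=-1 → after 2×micro: 3; S2 reads c0=3 → after 1×micro: 2 ⇒ (c0=4, c1=3, c2=2)
macro 5: S0 reads c1=3 → after 1×micro: 0; S1 reads c2=2 → after 2×micro: 3; S2 reads c0=4 → after 1×micro: -1 ⇒ (c0=0, c1=3, c2=-1)
macro 6: S0 reads c1=3 → after 1×micro: 3; S1 reads c2=-1 → after 2×micro: 3; S2 reads c0=0 → after 1×micro: -1 ⇒ (c0=3, c1=3, c2=-1)
macro 7: S0 reads c1=3 → after 1×micro: 4; S1 reads c2=-1 → after 2×micro: 3; S2 reads c0=3 → after 1×micro: 2 ⇒ (c0=4, c1=3, c2=2)

S1 state at macro-step 4 = 3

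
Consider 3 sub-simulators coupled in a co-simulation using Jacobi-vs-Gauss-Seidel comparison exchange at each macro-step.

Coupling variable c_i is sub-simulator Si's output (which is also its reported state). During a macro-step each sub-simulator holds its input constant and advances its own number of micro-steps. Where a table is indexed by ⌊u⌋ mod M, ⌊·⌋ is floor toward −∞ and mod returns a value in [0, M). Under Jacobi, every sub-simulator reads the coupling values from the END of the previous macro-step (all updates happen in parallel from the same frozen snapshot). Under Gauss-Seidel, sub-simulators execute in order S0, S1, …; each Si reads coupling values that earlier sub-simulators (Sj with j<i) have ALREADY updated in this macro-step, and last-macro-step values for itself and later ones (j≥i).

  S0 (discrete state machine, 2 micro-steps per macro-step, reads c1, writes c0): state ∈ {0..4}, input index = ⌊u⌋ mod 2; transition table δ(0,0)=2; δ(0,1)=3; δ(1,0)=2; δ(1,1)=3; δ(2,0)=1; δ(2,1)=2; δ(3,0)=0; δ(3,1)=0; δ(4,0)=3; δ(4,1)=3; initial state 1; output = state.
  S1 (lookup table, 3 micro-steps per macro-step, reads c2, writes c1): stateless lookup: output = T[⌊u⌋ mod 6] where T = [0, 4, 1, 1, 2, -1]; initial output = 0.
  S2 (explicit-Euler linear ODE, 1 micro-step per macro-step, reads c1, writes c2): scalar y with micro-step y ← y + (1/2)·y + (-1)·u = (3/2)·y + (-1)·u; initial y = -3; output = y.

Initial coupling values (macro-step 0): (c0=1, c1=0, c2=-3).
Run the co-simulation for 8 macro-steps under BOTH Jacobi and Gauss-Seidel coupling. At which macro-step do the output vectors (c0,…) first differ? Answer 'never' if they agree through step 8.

[Jacobi] macro 1: S0 reads c1=0 → after 2×micro: 1; S1 reads c2=-3 → after 3×micro: 1; S2 reads c1=0 → after 1×micro: -9/2 ⇒ (c0=1, c1=1, c2=-9/2)
[Jacobi] macro 2: S0 reads c1=1 → after 2×micro: 0; S1 reads c2=-9/2 → after 3×micro: 4; S2 reads c1=1 → after 1×micro: -31/4 ⇒ (c0=0, c1=4, c2=-31/4)
[Jacobi] macro 3: S0 reads c1=4 → after 2×micro: 1; S1 reads c2=-31/4 → after 3×micro: 2; S2 reads c1=4 → after 1×micro: -125/8 ⇒ (c0=1, c1=2, c2=-125/8)
[Jacobi] macro 4: S0 reads c1=2 → after 2×micro: 1; S1 reads c2=-125/8 → after 3×micro: 1; S2 reads c1=2 → after 1×micro: -407/16 ⇒ (c0=1, c1=1, c2=-407/16)
[Jacobi] macro 5: S0 reads c1=1 → after 2×micro: 0; S1 reads c2=-407/16 → after 3×micro: 2; S2 reads c1=1 → after 1×micro: -1253/32 ⇒ (c0=0, c1=2, c2=-1253/32)
[Jacobi] macro 6: S0 reads c1=2 → after 2×micro: 1; S1 reads c2=-1253/32 → after 3×micro: 1; S2 reads c1=2 → after 1×micro: -3887/64 ⇒ (c0=1, c1=1, c2=-3887/64)
[Jacobi] macro 7: S0 reads c1=1 → after 2×micro: 0; S1 reads c2=-3887/64 → after 3×micro: -1; S2 reads c1=1 → after 1×micro: -11789/128 ⇒ (c0=0, c1=-1, c2=-11789/128)
[Jacobi] macro 8: S0 reads c1=-1 → after 2×micro: 0; S1 reads c2=-11789/128 → after 3×micro: 1; S2 reads c1=-1 → after 1×micro: -35111/256 ⇒ (c0=0, c1=1, c2=-35111/256)
[Gauss-Seidel] macro 1: S0 reads c1=0 → after 2×micro: 1; S1 reads c2=-3 → after 3×micro: 1; S2 reads c1=1 → after 1×micro: -11/2 ⇒ (c0=1, c1=1, c2=-11/2)
[Gauss-Seidel] macro 2: S0 reads c1=1 → after 2×micro: 0; S1 reads c2=-11/2 → after 3×micro: 0; S2 reads c1=0 → after 1×micro: -33/4 ⇒ (c0=0, c1=0, c2=-33/4)
[Gauss-Seidel] macro 3: S0 reads c1=0 → after 2×micro: 1; S1 reads c2=-33/4 → after 3×micro: 1; S2 reads c1=1 → after 1×micro: -107/8 ⇒ (c0=1, c1=1, c2=-107/8)
[Gauss-Seidel] macro 4: S0 reads c1=1 → after 2×micro: 0; S1 reads c2=-107/8 → after 3×micro: 2; S2 reads c1=2 → after 1×micro: -353/16 ⇒ (c0=0, c1=2, c2=-353/16)
[Gauss-Seidel] macro 5: S0 reads c1=2 → after 2×micro: 1; S1 reads c2=-353/16 → after 3×micro: 4; S2 reads c1=4 → after 1×micro: -1187/32 ⇒ (c0=1, c1=4, c2=-1187/32)
[Gauss-Seidel] macro 6: S0 reads c1=4 → after 2×micro: 1; S1 reads c2=-1187/32 → after 3×micro: 2; S2 reads c1=2 → after 1×micro: -3689/64 ⇒ (c0=1, c1=2, c2=-3689/64)
[Gauss-Seidel] macro 7: S0 reads c1=2 → after 2×micro: 1; S1 reads c2=-3689/64 → after 3×micro: 1; S2 reads c1=1 → after 1×micro: -11195/128 ⇒ (c0=1, c1=1, c2=-11195/128)
[Gauss-Seidel] macro 8: S0 reads c1=1 → after 2×micro: 0; S1 reads c2=-11195/128 → after 3×micro: 1; S2 reads c1=1 → after 1×micro: -33841/256 ⇒ (c0=0, c1=1, c2=-33841/256)

first divergence at macro-step: 1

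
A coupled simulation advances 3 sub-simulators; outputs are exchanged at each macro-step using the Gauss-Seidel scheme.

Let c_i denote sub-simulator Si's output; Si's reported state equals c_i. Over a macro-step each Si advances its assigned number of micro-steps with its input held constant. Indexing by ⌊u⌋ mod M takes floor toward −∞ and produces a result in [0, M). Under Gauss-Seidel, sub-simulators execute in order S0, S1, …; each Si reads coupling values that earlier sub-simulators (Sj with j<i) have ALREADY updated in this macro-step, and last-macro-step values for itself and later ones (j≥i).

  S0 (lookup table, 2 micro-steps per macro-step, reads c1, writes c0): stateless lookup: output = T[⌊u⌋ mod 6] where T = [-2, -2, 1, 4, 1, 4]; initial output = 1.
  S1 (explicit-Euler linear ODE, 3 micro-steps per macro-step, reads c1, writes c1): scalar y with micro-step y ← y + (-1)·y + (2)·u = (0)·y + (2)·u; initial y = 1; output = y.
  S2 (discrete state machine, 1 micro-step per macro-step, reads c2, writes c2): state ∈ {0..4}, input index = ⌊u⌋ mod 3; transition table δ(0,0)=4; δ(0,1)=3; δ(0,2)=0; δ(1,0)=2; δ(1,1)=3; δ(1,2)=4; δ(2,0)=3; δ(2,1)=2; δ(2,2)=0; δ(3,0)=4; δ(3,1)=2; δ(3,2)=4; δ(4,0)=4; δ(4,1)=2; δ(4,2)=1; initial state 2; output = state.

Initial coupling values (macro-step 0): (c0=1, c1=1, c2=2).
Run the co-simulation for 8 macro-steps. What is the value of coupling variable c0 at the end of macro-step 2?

c0 at macro-step 2 = 1

macro 1: S0 reads c1=1 → after 2×micro: -2; S1 reads c1=1 → after 3×micro: 2; S2 reads c2=2 → after 1×micro: 0 ⇒ (c0=-2, c1=2, c2=0)
macro 2: S0 reads c1=2 → after 2×micro: 1; S1 reads c1=2 → after 3×micro: 4; S2 reads c2=0 → after 1×micro: 4 ⇒ (c0=1, c1=4, c2=4)
macro 3: S0 reads c1=4 → after 2×micro: 1; S1 reads c1=4 → after 3×micro: 8; S2 reads c2=4 → after 1×micro: 2 ⇒ (c0=1, c1=8, c2=2)
macro 4: S0 reads c1=8 → after 2×micro: 1; S1 reads c1=8 → after 3×micro: 16; S2 reads c2=2 → after 1×micro: 0 ⇒ (c0=1, c1=16, c2=0)
macro 5: S0 reads c1=16 → after 2×micro: 1; S1 reads c1=16 → after 3×micro: 32; S2 reads c2=0 → after 1×micro: 4 ⇒ (c0=1, c1=32, c2=4)
macro 6: S0 reads c1=32 → after 2×micro: 1; S1 reads c1=32 → after 3×micro: 64; S2 reads c2=4 → after 1×micro: 2 ⇒ (c0=1, c1=64, c2=2)
macro 7: S0 reads c1=64 → after 2×micro: 1; S1 reads c1=64 → after 3×micro: 128; S2 reads c2=2 → after 1×micro: 0 ⇒ (c0=1, c1=128, c2=0)
macro 8: S0 reads c1=128 → after 2×micro: 1; S1 reads c1=128 → after 3×micro: 256; S2 reads c2=0 → after 1×micro: 4 ⇒ (c0=1, c1=256, c2=4)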